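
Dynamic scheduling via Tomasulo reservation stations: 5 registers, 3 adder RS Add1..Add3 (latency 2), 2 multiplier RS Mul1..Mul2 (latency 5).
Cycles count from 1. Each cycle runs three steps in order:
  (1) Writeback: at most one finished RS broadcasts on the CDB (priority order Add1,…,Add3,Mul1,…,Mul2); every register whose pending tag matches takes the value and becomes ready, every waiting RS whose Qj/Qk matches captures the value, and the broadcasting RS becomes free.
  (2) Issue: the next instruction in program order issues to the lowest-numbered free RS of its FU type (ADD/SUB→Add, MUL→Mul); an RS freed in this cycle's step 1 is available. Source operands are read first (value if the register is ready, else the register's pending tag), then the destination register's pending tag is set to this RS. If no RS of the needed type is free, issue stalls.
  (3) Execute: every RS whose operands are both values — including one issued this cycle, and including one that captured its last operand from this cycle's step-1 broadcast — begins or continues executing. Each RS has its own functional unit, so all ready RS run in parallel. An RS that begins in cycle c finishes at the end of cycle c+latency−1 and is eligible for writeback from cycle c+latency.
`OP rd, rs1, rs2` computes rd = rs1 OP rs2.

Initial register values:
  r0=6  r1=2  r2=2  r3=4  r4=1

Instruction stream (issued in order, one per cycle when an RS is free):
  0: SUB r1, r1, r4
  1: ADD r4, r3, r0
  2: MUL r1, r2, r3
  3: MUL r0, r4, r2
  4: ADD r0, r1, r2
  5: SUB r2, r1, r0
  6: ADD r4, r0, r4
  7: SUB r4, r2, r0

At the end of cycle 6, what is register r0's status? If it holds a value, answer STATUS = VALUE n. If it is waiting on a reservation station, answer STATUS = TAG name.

STATUS = TAG Add1

c1: issue SUB r1<-Add1 | r0:6,r1:Add1,r2:2,r3:4,r4:1
c2: issue ADD r4<-Add2 | r0:6,r1:Add1,r2:2,r3:4,r4:Add2
c3: CDB Add1=1; issue MUL r1<-Mul1 | r0:6,r1:Mul1,r2:2,r3:4,r4:Add2
c4: CDB Add2=10; issue MUL r0<-Mul2 | r0:Mul2,r1:Mul1,r2:2,r3:4,r4:10
c5: issue ADD r0<-Add1 | r0:Add1,r1:Mul1,r2:2,r3:4,r4:10
c6: issue SUB r2<-Add2 | r0:Add1,r1:Mul1,r2:Add2,r3:4,r4:10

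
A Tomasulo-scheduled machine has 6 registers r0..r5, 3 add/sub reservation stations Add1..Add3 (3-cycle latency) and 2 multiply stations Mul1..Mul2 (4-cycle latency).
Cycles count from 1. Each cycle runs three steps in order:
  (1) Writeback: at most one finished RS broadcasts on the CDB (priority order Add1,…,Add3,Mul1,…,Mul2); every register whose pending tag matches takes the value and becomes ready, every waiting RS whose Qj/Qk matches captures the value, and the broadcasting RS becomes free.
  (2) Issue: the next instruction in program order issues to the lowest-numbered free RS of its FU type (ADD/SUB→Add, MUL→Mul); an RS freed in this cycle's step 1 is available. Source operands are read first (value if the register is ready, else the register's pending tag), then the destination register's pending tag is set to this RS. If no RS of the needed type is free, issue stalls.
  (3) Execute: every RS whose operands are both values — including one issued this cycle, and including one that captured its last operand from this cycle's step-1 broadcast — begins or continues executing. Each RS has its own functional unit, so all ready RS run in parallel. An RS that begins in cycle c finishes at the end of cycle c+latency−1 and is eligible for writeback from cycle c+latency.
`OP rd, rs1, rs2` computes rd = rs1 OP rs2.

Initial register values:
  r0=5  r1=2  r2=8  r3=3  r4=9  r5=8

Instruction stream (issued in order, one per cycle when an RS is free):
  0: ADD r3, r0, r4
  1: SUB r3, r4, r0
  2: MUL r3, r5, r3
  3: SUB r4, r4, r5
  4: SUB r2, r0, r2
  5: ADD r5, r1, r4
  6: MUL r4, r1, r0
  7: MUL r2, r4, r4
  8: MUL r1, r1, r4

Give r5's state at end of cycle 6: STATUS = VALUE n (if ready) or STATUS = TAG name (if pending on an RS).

cycle 1: issue ADD r3<-Add1 // r0:5,r1:2,r2:8,r3:Add1,r4:9,r5:8
cycle 2: issue SUB r3<-Add2 // r0:5,r1:2,r2:8,r3:Add2,r4:9,r5:8
cycle 3: issue MUL r3<-Mul1 // r0:5,r1:2,r2:8,r3:Mul1,r4:9,r5:8
cycle 4: CDB Add1=14; issue SUB r4<-Add1 // r0:5,r1:2,r2:8,r3:Mul1,r4:Add1,r5:8
cycle 5: CDB Add2=4; issue SUB r2<-Add2 // r0:5,r1:2,r2:Add2,r3:Mul1,r4:Add1,r5:8
cycle 6: issue ADD r5<-Add3 // r0:5,r1:2,r2:Add2,r3:Mul1,r4:Add1,r5:Add3

STATUS = TAG Add3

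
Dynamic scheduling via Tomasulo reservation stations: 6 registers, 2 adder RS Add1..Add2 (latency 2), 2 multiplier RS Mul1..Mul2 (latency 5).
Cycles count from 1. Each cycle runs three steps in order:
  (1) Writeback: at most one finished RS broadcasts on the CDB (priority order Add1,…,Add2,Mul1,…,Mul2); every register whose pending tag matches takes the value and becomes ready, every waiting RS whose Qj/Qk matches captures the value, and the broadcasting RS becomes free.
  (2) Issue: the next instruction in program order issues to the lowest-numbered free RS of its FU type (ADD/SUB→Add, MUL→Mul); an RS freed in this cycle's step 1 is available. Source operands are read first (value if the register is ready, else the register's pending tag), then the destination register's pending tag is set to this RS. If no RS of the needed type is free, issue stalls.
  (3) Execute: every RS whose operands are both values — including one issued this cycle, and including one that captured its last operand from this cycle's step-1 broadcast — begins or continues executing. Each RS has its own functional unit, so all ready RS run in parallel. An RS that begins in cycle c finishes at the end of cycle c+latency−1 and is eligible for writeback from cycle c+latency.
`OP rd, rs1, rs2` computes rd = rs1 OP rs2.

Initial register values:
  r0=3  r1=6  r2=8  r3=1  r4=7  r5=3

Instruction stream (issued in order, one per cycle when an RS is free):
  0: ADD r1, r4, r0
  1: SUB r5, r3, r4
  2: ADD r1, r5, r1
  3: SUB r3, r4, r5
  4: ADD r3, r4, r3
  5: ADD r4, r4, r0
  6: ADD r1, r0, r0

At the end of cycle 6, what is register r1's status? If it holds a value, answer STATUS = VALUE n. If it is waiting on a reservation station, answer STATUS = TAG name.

STATUS = VALUE 4

  c1: issue ADD r1<-Add1  regs: r0:3,r1:Add1,r2:8,r3:1,r4:7,r5:3
  c2: issue SUB r5<-Add2  regs: r0:3,r1:Add1,r2:8,r3:1,r4:7,r5:Add2
  c3: CDB Add1=10; issue ADD r1<-Add1  regs: r0:3,r1:Add1,r2:8,r3:1,r4:7,r5:Add2
  c4: CDB Add2=-6; issue SUB r3<-Add2  regs: r0:3,r1:Add1,r2:8,r3:Add2,r4:7,r5:-6
  c5: stall  regs: r0:3,r1:Add1,r2:8,r3:Add2,r4:7,r5:-6
  c6: CDB Add1=4; issue ADD r3<-Add1  regs: r0:3,r1:4,r2:8,r3:Add1,r4:7,r5:-6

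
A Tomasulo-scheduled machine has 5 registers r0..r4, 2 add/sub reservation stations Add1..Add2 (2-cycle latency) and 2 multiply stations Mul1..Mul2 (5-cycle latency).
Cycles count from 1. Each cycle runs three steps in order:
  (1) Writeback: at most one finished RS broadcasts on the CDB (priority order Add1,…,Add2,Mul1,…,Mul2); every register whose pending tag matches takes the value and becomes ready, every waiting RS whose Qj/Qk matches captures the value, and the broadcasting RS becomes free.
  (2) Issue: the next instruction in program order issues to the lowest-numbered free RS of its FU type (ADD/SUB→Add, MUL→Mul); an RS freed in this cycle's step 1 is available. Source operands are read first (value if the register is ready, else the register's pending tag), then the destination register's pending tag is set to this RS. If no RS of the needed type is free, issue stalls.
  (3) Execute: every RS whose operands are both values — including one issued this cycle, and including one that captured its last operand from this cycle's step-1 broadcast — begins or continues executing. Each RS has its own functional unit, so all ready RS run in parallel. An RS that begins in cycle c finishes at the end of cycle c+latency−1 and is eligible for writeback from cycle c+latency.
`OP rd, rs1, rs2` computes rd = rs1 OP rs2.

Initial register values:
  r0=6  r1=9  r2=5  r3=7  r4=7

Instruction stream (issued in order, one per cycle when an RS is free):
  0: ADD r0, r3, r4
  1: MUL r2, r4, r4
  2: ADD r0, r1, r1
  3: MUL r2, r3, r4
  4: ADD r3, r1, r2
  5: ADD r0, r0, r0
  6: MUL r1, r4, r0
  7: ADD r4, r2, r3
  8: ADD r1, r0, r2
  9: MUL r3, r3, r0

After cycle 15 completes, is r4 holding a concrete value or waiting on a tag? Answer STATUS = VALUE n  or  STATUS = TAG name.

STATUS = VALUE 107

  c1: issue ADD r0<-Add1  regs: r0:Add1,r1:9,r2:5,r3:7,r4:7
  c2: issue MUL r2<-Mul1  regs: r0:Add1,r1:9,r2:Mul1,r3:7,r4:7
  c3: CDB Add1=14; issue ADD r0<-Add1  regs: r0:Add1,r1:9,r2:Mul1,r3:7,r4:7
  c4: issue MUL r2<-Mul2  regs: r0:Add1,r1:9,r2:Mul2,r3:7,r4:7
  c5: CDB Add1=18; issue ADD r3<-Add1  regs: r0:18,r1:9,r2:Mul2,r3:Add1,r4:7
  c6: issue ADD r0<-Add2  regs: r0:Add2,r1:9,r2:Mul2,r3:Add1,r4:7
  c7: CDB Mul1=49; issue MUL r1<-Mul1  regs: r0:Add2,r1:Mul1,r2:Mul2,r3:Add1,r4:7
  c8: CDB Add2=36; issue ADD r4<-Add2  regs: r0:36,r1:Mul1,r2:Mul2,r3:Add1,r4:Add2
  c9: CDB Mul2=49; stall  regs: r0:36,r1:Mul1,r2:49,r3:Add1,r4:Add2
  c10: stall  regs: r0:36,r1:Mul1,r2:49,r3:Add1,r4:Add2
  c11: CDB Add1=58; issue ADD r1<-Add1  regs: r0:36,r1:Add1,r2:49,r3:58,r4:Add2
  c12: issue MUL r3<-Mul2  regs: r0:36,r1:Add1,r2:49,r3:Mul2,r4:Add2
  c13: CDB Add1=85  regs: r0:36,r1:85,r2:49,r3:Mul2,r4:Add2
  c14: CDB Add2=107  regs: r0:36,r1:85,r2:49,r3:Mul2,r4:107
  c15: CDB Mul1=252  regs: r0:36,r1:85,r2:49,r3:Mul2,r4:107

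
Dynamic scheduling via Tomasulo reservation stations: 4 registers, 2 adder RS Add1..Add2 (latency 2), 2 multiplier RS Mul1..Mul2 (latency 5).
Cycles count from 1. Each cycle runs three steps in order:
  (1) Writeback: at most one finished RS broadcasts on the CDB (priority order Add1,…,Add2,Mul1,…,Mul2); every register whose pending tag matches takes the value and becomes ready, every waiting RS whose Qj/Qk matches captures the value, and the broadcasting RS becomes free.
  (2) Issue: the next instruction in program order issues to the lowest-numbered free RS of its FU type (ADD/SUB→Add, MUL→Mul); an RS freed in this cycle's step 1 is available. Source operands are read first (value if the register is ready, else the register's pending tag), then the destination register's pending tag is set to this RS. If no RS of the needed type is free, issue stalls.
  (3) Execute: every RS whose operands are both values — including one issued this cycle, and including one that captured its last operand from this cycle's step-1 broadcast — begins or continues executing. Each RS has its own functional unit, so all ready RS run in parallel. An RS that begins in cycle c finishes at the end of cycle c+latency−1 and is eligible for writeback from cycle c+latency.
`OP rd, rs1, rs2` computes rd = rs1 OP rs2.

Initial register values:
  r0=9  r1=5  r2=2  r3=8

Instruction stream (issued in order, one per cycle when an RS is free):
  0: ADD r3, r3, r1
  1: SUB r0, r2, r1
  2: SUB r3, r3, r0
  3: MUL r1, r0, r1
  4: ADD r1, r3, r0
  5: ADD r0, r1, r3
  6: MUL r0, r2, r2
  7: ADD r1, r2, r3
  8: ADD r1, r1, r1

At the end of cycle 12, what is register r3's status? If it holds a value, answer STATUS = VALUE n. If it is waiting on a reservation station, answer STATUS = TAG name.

cycle 1: issue ADD r3<-Add1 // r0:9,r1:5,r2:2,r3:Add1
cycle 2: issue SUB r0<-Add2 // r0:Add2,r1:5,r2:2,r3:Add1
cycle 3: CDB Add1=13; issue SUB r3<-Add1 // r0:Add2,r1:5,r2:2,r3:Add1
cycle 4: CDB Add2=-3; issue MUL r1<-Mul1 // r0:-3,r1:Mul1,r2:2,r3:Add1
cycle 5: issue ADD r1<-Add2 // r0:-3,r1:Add2,r2:2,r3:Add1
cycle 6: CDB Add1=16; issue ADD r0<-Add1 // r0:Add1,r1:Add2,r2:2,r3:16
cycle 7: issue MUL r0<-Mul2 // r0:Mul2,r1:Add2,r2:2,r3:16
cycle 8: CDB Add2=13; issue ADD r1<-Add2 // r0:Mul2,r1:Add2,r2:2,r3:16
cycle 9: CDB Mul1=-15; stall // r0:Mul2,r1:Add2,r2:2,r3:16
cycle 10: CDB Add1=29; issue ADD r1<-Add1 // r0:Mul2,r1:Add1,r2:2,r3:16
cycle 11: CDB Add2=18 // r0:Mul2,r1:Add1,r2:2,r3:16
cycle 12: CDB Mul2=4 // r0:4,r1:Add1,r2:2,r3:16

STATUS = VALUE 16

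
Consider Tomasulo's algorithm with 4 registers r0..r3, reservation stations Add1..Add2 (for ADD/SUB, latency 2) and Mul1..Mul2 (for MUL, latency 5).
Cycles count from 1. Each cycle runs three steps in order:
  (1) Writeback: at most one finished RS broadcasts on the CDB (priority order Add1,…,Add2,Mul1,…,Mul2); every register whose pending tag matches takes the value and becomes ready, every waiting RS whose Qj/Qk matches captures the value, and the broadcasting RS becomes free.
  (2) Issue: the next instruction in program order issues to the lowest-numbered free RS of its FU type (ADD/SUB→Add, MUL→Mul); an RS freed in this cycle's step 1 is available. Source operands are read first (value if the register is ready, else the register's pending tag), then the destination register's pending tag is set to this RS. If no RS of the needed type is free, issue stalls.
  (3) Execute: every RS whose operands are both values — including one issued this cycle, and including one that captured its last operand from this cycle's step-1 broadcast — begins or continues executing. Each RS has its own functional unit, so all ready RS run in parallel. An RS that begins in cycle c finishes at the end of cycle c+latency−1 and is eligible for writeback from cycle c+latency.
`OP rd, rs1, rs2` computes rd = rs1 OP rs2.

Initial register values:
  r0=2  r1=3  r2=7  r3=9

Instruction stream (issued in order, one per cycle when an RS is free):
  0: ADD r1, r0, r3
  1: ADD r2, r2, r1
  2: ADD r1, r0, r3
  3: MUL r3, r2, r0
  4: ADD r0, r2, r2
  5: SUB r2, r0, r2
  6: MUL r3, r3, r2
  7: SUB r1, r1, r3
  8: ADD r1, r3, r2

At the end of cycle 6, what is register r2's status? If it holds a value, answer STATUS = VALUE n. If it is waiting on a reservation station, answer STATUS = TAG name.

STATUS = TAG Add2

  c1: issue ADD r1<-Add1  regs: r0:2,r1:Add1,r2:7,r3:9
  c2: issue ADD r2<-Add2  regs: r0:2,r1:Add1,r2:Add2,r3:9
  c3: CDB Add1=11; issue ADD r1<-Add1  regs: r0:2,r1:Add1,r2:Add2,r3:9
  c4: issue MUL r3<-Mul1  regs: r0:2,r1:Add1,r2:Add2,r3:Mul1
  c5: CDB Add1=11; issue ADD r0<-Add1  regs: r0:Add1,r1:11,r2:Add2,r3:Mul1
  c6: CDB Add2=18; issue SUB r2<-Add2  regs: r0:Add1,r1:11,r2:Add2,r3:Mul1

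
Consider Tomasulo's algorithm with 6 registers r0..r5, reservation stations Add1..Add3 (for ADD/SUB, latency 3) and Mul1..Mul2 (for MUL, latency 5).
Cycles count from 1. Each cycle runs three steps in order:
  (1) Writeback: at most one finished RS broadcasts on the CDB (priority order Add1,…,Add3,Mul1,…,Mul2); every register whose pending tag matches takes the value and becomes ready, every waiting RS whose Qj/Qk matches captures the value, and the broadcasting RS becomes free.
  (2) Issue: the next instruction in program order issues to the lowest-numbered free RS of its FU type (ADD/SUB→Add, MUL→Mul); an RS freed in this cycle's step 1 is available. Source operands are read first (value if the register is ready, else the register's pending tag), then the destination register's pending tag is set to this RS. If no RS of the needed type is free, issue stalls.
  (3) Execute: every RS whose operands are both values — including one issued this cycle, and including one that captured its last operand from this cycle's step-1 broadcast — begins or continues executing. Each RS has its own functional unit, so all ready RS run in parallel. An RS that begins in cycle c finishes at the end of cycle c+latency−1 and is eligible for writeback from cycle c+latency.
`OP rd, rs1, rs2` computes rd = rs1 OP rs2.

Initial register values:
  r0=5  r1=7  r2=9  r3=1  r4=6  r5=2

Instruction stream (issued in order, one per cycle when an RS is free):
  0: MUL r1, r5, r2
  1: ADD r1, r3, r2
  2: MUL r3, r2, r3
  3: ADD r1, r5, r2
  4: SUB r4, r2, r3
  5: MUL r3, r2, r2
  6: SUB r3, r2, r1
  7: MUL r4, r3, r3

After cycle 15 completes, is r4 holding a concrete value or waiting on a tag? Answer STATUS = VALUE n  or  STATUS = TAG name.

cycle 1: issue MUL r1<-Mul1 // r0:5,r1:Mul1,r2:9,r3:1,r4:6,r5:2
cycle 2: issue ADD r1<-Add1 // r0:5,r1:Add1,r2:9,r3:1,r4:6,r5:2
cycle 3: issue MUL r3<-Mul2 // r0:5,r1:Add1,r2:9,r3:Mul2,r4:6,r5:2
cycle 4: issue ADD r1<-Add2 // r0:5,r1:Add2,r2:9,r3:Mul2,r4:6,r5:2
cycle 5: CDB Add1=10; issue SUB r4<-Add1 // r0:5,r1:Add2,r2:9,r3:Mul2,r4:Add1,r5:2
cycle 6: CDB Mul1=18; issue MUL r3<-Mul1 // r0:5,r1:Add2,r2:9,r3:Mul1,r4:Add1,r5:2
cycle 7: CDB Add2=11; issue SUB r3<-Add2 // r0:5,r1:11,r2:9,r3:Add2,r4:Add1,r5:2
cycle 8: CDB Mul2=9; issue MUL r4<-Mul2 // r0:5,r1:11,r2:9,r3:Add2,r4:Mul2,r5:2
cycle 9: - // r0:5,r1:11,r2:9,r3:Add2,r4:Mul2,r5:2
cycle 10: CDB Add2=-2 // r0:5,r1:11,r2:9,r3:-2,r4:Mul2,r5:2
cycle 11: CDB Add1=0 // r0:5,r1:11,r2:9,r3:-2,r4:Mul2,r5:2
cycle 12: CDB Mul1=81 // r0:5,r1:11,r2:9,r3:-2,r4:Mul2,r5:2
cycle 13: - // r0:5,r1:11,r2:9,r3:-2,r4:Mul2,r5:2
cycle 14: - // r0:5,r1:11,r2:9,r3:-2,r4:Mul2,r5:2
cycle 15: CDB Mul2=4 // r0:5,r1:11,r2:9,r3:-2,r4:4,r5:2

STATUS = VALUE 4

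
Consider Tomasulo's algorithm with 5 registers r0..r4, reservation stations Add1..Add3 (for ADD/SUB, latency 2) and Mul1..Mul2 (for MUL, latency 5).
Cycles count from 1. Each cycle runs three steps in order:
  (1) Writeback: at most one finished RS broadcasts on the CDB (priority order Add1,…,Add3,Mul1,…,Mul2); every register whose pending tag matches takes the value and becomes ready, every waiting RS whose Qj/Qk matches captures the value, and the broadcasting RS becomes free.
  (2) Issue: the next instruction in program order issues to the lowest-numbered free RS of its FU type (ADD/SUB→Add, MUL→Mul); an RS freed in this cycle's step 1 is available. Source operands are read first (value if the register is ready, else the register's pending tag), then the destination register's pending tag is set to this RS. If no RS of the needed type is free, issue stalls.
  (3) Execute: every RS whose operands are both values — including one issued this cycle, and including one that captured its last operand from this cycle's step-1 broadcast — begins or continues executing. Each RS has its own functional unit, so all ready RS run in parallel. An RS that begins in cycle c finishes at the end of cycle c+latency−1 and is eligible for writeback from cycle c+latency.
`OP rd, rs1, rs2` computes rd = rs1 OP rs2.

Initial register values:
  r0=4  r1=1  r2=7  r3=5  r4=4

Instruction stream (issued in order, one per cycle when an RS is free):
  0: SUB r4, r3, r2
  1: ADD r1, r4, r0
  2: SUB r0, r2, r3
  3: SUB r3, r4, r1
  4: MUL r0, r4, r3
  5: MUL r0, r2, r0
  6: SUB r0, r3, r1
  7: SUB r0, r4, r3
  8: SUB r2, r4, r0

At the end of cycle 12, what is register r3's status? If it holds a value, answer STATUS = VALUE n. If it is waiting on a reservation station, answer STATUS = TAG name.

STATUS = VALUE -4

cycle 1: issue SUB r4<-Add1 // r0:4,r1:1,r2:7,r3:5,r4:Add1
cycle 2: issue ADD r1<-Add2 // r0:4,r1:Add2,r2:7,r3:5,r4:Add1
cycle 3: CDB Add1=-2; issue SUB r0<-Add1 // r0:Add1,r1:Add2,r2:7,r3:5,r4:-2
cycle 4: issue SUB r3<-Add3 // r0:Add1,r1:Add2,r2:7,r3:Add3,r4:-2
cycle 5: CDB Add1=2; issue MUL r0<-Mul1 // r0:Mul1,r1:Add2,r2:7,r3:Add3,r4:-2
cycle 6: CDB Add2=2; issue MUL r0<-Mul2 // r0:Mul2,r1:2,r2:7,r3:Add3,r4:-2
cycle 7: issue SUB r0<-Add1 // r0:Add1,r1:2,r2:7,r3:Add3,r4:-2
cycle 8: CDB Add3=-4; issue SUB r0<-Add2 // r0:Add2,r1:2,r2:7,r3:-4,r4:-2
cycle 9: issue SUB r2<-Add3 // r0:Add2,r1:2,r2:Add3,r3:-4,r4:-2
cycle 10: CDB Add1=-6 // r0:Add2,r1:2,r2:Add3,r3:-4,r4:-2
cycle 11: CDB Add2=2 // r0:2,r1:2,r2:Add3,r3:-4,r4:-2
cycle 12: - // r0:2,r1:2,r2:Add3,r3:-4,r4:-2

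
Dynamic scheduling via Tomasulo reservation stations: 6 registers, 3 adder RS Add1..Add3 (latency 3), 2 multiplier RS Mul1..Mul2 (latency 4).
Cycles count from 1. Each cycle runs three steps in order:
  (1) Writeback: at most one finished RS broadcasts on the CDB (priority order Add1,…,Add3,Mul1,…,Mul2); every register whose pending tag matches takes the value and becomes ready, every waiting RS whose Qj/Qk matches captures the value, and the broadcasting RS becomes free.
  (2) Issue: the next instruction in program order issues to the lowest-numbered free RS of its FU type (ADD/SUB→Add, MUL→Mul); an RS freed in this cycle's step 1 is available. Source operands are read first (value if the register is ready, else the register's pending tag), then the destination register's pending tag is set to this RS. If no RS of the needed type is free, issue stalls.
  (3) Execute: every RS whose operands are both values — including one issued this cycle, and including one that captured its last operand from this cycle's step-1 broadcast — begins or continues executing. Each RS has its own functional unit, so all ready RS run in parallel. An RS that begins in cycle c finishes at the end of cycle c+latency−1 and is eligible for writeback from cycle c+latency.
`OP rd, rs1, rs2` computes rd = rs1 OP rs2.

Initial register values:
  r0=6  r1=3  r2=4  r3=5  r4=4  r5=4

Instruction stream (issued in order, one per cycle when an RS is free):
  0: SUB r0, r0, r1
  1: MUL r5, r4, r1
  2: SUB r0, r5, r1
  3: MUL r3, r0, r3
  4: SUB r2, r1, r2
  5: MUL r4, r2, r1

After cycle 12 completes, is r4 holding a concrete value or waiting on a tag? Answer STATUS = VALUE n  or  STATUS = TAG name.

  c1: issue SUB r0<-Add1  regs: r0:Add1,r1:3,r2:4,r3:5,r4:4,r5:4
  c2: issue MUL r5<-Mul1  regs: r0:Add1,r1:3,r2:4,r3:5,r4:4,r5:Mul1
  c3: issue SUB r0<-Add2  regs: r0:Add2,r1:3,r2:4,r3:5,r4:4,r5:Mul1
  c4: CDB Add1=3; issue MUL r3<-Mul2  regs: r0:Add2,r1:3,r2:4,r3:Mul2,r4:4,r5:Mul1
  c5: issue SUB r2<-Add1  regs: r0:Add2,r1:3,r2:Add1,r3:Mul2,r4:4,r5:Mul1
  c6: CDB Mul1=12; issue MUL r4<-Mul1  regs: r0:Add2,r1:3,r2:Add1,r3:Mul2,r4:Mul1,r5:12
  c7: -  regs: r0:Add2,r1:3,r2:Add1,r3:Mul2,r4:Mul1,r5:12
  c8: CDB Add1=-1  regs: r0:Add2,r1:3,r2:-1,r3:Mul2,r4:Mul1,r5:12
  c9: CDB Add2=9  regs: r0:9,r1:3,r2:-1,r3:Mul2,r4:Mul1,r5:12
  c10: -  regs: r0:9,r1:3,r2:-1,r3:Mul2,r4:Mul1,r5:12
  c11: -  regs: r0:9,r1:3,r2:-1,r3:Mul2,r4:Mul1,r5:12
  c12: CDB Mul1=-3  regs: r0:9,r1:3,r2:-1,r3:Mul2,r4:-3,r5:12

STATUS = VALUE -3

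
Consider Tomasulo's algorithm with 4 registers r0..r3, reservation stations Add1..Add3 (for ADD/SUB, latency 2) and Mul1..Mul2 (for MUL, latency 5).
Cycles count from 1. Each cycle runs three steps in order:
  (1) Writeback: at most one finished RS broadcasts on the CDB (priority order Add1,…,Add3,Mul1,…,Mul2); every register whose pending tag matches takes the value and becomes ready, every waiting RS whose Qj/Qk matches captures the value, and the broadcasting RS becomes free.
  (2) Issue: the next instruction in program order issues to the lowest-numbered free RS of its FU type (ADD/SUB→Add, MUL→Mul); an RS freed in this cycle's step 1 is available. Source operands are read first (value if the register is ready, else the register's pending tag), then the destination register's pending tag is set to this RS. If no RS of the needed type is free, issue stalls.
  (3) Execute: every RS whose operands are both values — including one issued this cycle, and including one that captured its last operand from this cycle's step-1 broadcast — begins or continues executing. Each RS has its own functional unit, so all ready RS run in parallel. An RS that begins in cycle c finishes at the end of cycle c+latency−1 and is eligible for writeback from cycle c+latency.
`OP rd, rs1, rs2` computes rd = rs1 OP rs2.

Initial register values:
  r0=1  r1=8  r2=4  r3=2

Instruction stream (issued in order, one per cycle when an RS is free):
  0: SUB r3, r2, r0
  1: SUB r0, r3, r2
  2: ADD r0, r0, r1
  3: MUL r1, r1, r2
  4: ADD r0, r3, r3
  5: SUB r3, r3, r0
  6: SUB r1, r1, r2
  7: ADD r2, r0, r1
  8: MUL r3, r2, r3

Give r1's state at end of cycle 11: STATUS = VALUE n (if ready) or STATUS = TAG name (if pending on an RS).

STATUS = VALUE 28

  c1: issue SUB r3<-Add1  regs: r0:1,r1:8,r2:4,r3:Add1
  c2: issue SUB r0<-Add2  regs: r0:Add2,r1:8,r2:4,r3:Add1
  c3: CDB Add1=3; issue ADD r0<-Add1  regs: r0:Add1,r1:8,r2:4,r3:3
  c4: issue MUL r1<-Mul1  regs: r0:Add1,r1:Mul1,r2:4,r3:3
  c5: CDB Add2=-1; issue ADD r0<-Add2  regs: r0:Add2,r1:Mul1,r2:4,r3:3
  c6: issue SUB r3<-Add3  regs: r0:Add2,r1:Mul1,r2:4,r3:Add3
  c7: CDB Add1=7; issue SUB r1<-Add1  regs: r0:Add2,r1:Add1,r2:4,r3:Add3
  c8: CDB Add2=6; issue ADD r2<-Add2  regs: r0:6,r1:Add1,r2:Add2,r3:Add3
  c9: CDB Mul1=32; issue MUL r3<-Mul1  regs: r0:6,r1:Add1,r2:Add2,r3:Mul1
  c10: CDB Add3=-3  regs: r0:6,r1:Add1,r2:Add2,r3:Mul1
  c11: CDB Add1=28  regs: r0:6,r1:28,r2:Add2,r3:Mul1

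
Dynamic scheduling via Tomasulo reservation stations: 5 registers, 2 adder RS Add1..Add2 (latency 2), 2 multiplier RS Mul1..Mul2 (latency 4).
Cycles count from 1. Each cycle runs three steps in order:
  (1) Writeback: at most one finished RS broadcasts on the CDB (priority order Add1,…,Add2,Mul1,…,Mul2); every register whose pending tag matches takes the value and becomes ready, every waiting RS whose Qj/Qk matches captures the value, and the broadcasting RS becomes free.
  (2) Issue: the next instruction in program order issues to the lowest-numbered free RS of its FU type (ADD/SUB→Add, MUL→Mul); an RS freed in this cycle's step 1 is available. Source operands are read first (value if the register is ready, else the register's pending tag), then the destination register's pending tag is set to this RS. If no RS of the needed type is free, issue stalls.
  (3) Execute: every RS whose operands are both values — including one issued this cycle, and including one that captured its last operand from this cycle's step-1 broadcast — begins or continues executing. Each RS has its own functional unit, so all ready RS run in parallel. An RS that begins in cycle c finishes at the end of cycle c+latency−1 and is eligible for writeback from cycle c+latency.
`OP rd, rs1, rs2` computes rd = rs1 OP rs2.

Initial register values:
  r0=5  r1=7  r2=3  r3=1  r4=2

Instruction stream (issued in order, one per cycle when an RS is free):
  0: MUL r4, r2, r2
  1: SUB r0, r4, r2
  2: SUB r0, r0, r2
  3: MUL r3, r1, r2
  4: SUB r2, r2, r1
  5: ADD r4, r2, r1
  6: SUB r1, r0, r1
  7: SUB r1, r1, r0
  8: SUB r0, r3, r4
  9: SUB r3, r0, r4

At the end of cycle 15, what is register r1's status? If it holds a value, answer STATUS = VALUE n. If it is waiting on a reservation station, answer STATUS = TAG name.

c1: issue MUL r4<-Mul1 | r0:5,r1:7,r2:3,r3:1,r4:Mul1
c2: issue SUB r0<-Add1 | r0:Add1,r1:7,r2:3,r3:1,r4:Mul1
c3: issue SUB r0<-Add2 | r0:Add2,r1:7,r2:3,r3:1,r4:Mul1
c4: issue MUL r3<-Mul2 | r0:Add2,r1:7,r2:3,r3:Mul2,r4:Mul1
c5: CDB Mul1=9; stall | r0:Add2,r1:7,r2:3,r3:Mul2,r4:9
c6: stall | r0:Add2,r1:7,r2:3,r3:Mul2,r4:9
c7: CDB Add1=6; issue SUB r2<-Add1 | r0:Add2,r1:7,r2:Add1,r3:Mul2,r4:9
c8: CDB Mul2=21; stall | r0:Add2,r1:7,r2:Add1,r3:21,r4:9
c9: CDB Add1=-4; issue ADD r4<-Add1 | r0:Add2,r1:7,r2:-4,r3:21,r4:Add1
c10: CDB Add2=3; issue SUB r1<-Add2 | r0:3,r1:Add2,r2:-4,r3:21,r4:Add1
c11: CDB Add1=3; issue SUB r1<-Add1 | r0:3,r1:Add1,r2:-4,r3:21,r4:3
c12: CDB Add2=-4; issue SUB r0<-Add2 | r0:Add2,r1:Add1,r2:-4,r3:21,r4:3
c13: stall | r0:Add2,r1:Add1,r2:-4,r3:21,r4:3
c14: CDB Add1=-7; issue SUB r3<-Add1 | r0:Add2,r1:-7,r2:-4,r3:Add1,r4:3
c15: CDB Add2=18 | r0:18,r1:-7,r2:-4,r3:Add1,r4:3

STATUS = VALUE -7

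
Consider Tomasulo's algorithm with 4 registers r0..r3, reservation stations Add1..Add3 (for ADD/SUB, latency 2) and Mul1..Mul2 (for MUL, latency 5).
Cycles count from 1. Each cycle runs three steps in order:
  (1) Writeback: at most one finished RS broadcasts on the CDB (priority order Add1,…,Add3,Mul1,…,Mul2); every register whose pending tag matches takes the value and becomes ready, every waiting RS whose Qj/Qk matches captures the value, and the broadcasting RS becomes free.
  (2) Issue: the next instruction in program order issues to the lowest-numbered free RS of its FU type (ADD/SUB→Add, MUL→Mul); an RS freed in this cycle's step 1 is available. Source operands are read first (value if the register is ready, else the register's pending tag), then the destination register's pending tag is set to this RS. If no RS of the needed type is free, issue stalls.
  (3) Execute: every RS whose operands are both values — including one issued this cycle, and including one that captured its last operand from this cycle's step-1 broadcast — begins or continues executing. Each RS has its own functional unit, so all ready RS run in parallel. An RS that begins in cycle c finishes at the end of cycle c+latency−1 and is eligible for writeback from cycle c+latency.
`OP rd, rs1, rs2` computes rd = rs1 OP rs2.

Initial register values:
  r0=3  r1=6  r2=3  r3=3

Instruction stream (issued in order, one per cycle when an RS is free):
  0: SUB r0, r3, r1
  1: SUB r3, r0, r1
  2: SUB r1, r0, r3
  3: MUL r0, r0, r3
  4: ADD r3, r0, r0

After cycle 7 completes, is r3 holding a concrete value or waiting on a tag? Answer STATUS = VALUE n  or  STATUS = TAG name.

STATUS = TAG Add2

  c1: issue SUB r0<-Add1  regs: r0:Add1,r1:6,r2:3,r3:3
  c2: issue SUB r3<-Add2  regs: r0:Add1,r1:6,r2:3,r3:Add2
  c3: CDB Add1=-3; issue SUB r1<-Add1  regs: r0:-3,r1:Add1,r2:3,r3:Add2
  c4: issue MUL r0<-Mul1  regs: r0:Mul1,r1:Add1,r2:3,r3:Add2
  c5: CDB Add2=-9; issue ADD r3<-Add2  regs: r0:Mul1,r1:Add1,r2:3,r3:Add2
  c6: -  regs: r0:Mul1,r1:Add1,r2:3,r3:Add2
  c7: CDB Add1=6  regs: r0:Mul1,r1:6,r2:3,r3:Add2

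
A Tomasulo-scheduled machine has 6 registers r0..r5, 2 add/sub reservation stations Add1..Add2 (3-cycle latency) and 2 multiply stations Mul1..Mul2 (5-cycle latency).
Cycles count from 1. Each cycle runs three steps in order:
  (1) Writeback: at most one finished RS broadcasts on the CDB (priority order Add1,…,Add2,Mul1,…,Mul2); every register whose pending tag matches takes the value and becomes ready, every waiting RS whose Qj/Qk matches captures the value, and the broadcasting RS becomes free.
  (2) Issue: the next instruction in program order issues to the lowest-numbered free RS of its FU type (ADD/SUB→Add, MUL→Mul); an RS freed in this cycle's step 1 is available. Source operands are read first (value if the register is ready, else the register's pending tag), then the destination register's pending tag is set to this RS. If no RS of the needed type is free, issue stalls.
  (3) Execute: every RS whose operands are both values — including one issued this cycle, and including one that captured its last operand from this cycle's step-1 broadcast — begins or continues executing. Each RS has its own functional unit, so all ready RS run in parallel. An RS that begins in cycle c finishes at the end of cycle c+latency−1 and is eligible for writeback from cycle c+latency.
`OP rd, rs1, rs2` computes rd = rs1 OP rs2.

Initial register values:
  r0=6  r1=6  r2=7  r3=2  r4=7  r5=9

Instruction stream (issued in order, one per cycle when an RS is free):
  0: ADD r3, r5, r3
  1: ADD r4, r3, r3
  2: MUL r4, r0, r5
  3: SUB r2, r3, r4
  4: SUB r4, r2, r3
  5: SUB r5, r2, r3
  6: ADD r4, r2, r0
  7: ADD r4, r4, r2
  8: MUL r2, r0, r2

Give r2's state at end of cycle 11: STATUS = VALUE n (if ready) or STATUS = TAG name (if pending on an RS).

STATUS = VALUE -43

cycle 1: issue ADD r3<-Add1 // r0:6,r1:6,r2:7,r3:Add1,r4:7,r5:9
cycle 2: issue ADD r4<-Add2 // r0:6,r1:6,r2:7,r3:Add1,r4:Add2,r5:9
cycle 3: issue MUL r4<-Mul1 // r0:6,r1:6,r2:7,r3:Add1,r4:Mul1,r5:9
cycle 4: CDB Add1=11; issue SUB r2<-Add1 // r0:6,r1:6,r2:Add1,r3:11,r4:Mul1,r5:9
cycle 5: stall // r0:6,r1:6,r2:Add1,r3:11,r4:Mul1,r5:9
cycle 6: stall // r0:6,r1:6,r2:Add1,r3:11,r4:Mul1,r5:9
cycle 7: CDB Add2=22; issue SUB r4<-Add2 // r0:6,r1:6,r2:Add1,r3:11,r4:Add2,r5:9
cycle 8: CDB Mul1=54; stall // r0:6,r1:6,r2:Add1,r3:11,r4:Add2,r5:9
cycle 9: stall // r0:6,r1:6,r2:Add1,r3:11,r4:Add2,r5:9
cycle 10: stall // r0:6,r1:6,r2:Add1,r3:11,r4:Add2,r5:9
cycle 11: CDB Add1=-43; issue SUB r5<-Add1 // r0:6,r1:6,r2:-43,r3:11,r4:Add2,r5:Add1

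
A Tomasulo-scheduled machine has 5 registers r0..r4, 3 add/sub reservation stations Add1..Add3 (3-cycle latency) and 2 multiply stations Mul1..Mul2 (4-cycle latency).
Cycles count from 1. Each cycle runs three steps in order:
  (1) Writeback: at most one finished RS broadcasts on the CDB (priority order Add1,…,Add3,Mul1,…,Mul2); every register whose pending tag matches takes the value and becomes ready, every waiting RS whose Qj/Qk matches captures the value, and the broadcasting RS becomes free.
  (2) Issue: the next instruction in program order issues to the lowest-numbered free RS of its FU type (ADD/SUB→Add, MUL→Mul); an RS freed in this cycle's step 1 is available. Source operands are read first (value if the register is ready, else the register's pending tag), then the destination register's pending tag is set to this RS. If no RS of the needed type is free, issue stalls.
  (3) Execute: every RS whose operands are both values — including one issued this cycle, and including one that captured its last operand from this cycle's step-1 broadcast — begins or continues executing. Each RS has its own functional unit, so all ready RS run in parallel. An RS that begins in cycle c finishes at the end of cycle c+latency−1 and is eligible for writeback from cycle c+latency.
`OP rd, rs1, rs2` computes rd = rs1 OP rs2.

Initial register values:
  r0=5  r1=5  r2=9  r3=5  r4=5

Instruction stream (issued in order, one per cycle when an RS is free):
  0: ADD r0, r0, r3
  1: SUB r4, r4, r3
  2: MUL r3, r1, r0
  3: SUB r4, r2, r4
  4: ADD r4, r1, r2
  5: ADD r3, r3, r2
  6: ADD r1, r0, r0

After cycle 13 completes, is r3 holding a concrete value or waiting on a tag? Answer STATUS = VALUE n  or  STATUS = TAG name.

c1: issue ADD r0<-Add1 | r0:Add1,r1:5,r2:9,r3:5,r4:5
c2: issue SUB r4<-Add2 | r0:Add1,r1:5,r2:9,r3:5,r4:Add2
c3: issue MUL r3<-Mul1 | r0:Add1,r1:5,r2:9,r3:Mul1,r4:Add2
c4: CDB Add1=10; issue SUB r4<-Add1 | r0:10,r1:5,r2:9,r3:Mul1,r4:Add1
c5: CDB Add2=0; issue ADD r4<-Add2 | r0:10,r1:5,r2:9,r3:Mul1,r4:Add2
c6: issue ADD r3<-Add3 | r0:10,r1:5,r2:9,r3:Add3,r4:Add2
c7: stall | r0:10,r1:5,r2:9,r3:Add3,r4:Add2
c8: CDB Add1=9; issue ADD r1<-Add1 | r0:10,r1:Add1,r2:9,r3:Add3,r4:Add2
c9: CDB Add2=14 | r0:10,r1:Add1,r2:9,r3:Add3,r4:14
c10: CDB Mul1=50 | r0:10,r1:Add1,r2:9,r3:Add3,r4:14
c11: CDB Add1=20 | r0:10,r1:20,r2:9,r3:Add3,r4:14
c12: - | r0:10,r1:20,r2:9,r3:Add3,r4:14
c13: CDB Add3=59 | r0:10,r1:20,r2:9,r3:59,r4:14

STATUS = VALUE 59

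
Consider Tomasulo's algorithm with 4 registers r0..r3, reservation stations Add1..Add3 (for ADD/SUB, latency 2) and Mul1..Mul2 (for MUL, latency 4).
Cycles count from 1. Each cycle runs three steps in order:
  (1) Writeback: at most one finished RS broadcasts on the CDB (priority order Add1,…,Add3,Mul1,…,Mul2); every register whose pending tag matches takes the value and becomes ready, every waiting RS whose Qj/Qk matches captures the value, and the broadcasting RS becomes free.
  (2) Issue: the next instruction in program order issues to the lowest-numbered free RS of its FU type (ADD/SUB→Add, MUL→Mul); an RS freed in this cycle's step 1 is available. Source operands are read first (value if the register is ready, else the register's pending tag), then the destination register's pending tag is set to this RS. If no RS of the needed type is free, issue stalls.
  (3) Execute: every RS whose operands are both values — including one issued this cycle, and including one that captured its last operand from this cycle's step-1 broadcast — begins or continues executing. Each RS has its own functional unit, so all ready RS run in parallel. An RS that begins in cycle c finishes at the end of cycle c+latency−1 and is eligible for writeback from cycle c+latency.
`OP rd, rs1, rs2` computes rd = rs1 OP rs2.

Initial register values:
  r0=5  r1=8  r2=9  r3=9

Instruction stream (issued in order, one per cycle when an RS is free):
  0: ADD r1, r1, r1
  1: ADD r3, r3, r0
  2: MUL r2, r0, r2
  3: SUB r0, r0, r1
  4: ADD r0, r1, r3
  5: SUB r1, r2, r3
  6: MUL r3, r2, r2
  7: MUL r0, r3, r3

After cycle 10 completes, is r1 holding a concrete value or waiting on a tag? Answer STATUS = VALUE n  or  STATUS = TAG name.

STATUS = VALUE 31

c1: issue ADD r1<-Add1 | r0:5,r1:Add1,r2:9,r3:9
c2: issue ADD r3<-Add2 | r0:5,r1:Add1,r2:9,r3:Add2
c3: CDB Add1=16; issue MUL r2<-Mul1 | r0:5,r1:16,r2:Mul1,r3:Add2
c4: CDB Add2=14; issue SUB r0<-Add1 | r0:Add1,r1:16,r2:Mul1,r3:14
c5: issue ADD r0<-Add2 | r0:Add2,r1:16,r2:Mul1,r3:14
c6: CDB Add1=-11; issue SUB r1<-Add1 | r0:Add2,r1:Add1,r2:Mul1,r3:14
c7: CDB Add2=30; issue MUL r3<-Mul2 | r0:30,r1:Add1,r2:Mul1,r3:Mul2
c8: CDB Mul1=45; issue MUL r0<-Mul1 | r0:Mul1,r1:Add1,r2:45,r3:Mul2
c9: - | r0:Mul1,r1:Add1,r2:45,r3:Mul2
c10: CDB Add1=31 | r0:Mul1,r1:31,r2:45,r3:Mul2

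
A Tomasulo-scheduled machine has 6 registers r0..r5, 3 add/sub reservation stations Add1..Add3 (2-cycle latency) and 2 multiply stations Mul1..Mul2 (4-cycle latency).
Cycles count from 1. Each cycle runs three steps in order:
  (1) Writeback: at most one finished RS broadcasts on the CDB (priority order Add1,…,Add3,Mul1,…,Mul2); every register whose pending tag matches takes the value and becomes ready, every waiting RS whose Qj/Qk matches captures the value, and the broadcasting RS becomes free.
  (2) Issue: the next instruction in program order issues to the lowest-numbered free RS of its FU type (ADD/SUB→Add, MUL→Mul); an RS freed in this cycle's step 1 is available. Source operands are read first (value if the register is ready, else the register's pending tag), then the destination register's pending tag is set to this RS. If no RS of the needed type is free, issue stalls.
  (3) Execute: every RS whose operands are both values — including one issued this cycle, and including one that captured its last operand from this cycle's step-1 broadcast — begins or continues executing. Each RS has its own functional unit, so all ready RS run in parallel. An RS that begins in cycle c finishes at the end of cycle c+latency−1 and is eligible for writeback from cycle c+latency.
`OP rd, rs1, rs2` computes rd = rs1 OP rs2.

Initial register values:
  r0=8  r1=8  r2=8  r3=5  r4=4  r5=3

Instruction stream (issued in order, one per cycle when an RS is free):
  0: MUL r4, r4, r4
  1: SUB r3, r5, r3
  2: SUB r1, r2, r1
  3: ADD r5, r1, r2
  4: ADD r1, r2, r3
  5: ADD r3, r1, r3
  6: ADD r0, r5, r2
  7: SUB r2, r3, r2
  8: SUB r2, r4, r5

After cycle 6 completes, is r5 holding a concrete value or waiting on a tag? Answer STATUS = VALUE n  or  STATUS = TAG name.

c1: issue MUL r4<-Mul1 | r0:8,r1:8,r2:8,r3:5,r4:Mul1,r5:3
c2: issue SUB r3<-Add1 | r0:8,r1:8,r2:8,r3:Add1,r4:Mul1,r5:3
c3: issue SUB r1<-Add2 | r0:8,r1:Add2,r2:8,r3:Add1,r4:Mul1,r5:3
c4: CDB Add1=-2; issue ADD r5<-Add1 | r0:8,r1:Add2,r2:8,r3:-2,r4:Mul1,r5:Add1
c5: CDB Add2=0; issue ADD r1<-Add2 | r0:8,r1:Add2,r2:8,r3:-2,r4:Mul1,r5:Add1
c6: CDB Mul1=16; issue ADD r3<-Add3 | r0:8,r1:Add2,r2:8,r3:Add3,r4:16,r5:Add1

STATUS = TAG Add1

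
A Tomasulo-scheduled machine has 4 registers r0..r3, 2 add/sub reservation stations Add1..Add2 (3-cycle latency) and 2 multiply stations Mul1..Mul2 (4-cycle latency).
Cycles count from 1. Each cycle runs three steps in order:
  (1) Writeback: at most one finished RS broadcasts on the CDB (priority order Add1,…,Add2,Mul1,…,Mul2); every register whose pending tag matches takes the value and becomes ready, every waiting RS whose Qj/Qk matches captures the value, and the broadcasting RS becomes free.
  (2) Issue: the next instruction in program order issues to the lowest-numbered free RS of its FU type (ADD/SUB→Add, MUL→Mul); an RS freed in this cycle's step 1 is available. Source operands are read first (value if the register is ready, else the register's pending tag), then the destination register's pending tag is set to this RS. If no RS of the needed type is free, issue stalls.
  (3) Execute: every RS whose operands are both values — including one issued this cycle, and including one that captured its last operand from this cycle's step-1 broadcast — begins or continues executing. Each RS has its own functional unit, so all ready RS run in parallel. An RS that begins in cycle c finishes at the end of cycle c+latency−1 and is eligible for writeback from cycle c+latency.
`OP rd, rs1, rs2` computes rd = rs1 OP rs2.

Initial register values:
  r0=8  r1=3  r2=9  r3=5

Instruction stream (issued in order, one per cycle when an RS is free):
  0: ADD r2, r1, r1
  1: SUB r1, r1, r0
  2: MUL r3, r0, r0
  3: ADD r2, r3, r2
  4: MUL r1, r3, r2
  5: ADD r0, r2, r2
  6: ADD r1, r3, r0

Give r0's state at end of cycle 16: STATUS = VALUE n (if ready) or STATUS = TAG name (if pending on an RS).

c1: issue ADD r2<-Add1 | r0:8,r1:3,r2:Add1,r3:5
c2: issue SUB r1<-Add2 | r0:8,r1:Add2,r2:Add1,r3:5
c3: issue MUL r3<-Mul1 | r0:8,r1:Add2,r2:Add1,r3:Mul1
c4: CDB Add1=6; issue ADD r2<-Add1 | r0:8,r1:Add2,r2:Add1,r3:Mul1
c5: CDB Add2=-5; issue MUL r1<-Mul2 | r0:8,r1:Mul2,r2:Add1,r3:Mul1
c6: issue ADD r0<-Add2 | r0:Add2,r1:Mul2,r2:Add1,r3:Mul1
c7: CDB Mul1=64; stall | r0:Add2,r1:Mul2,r2:Add1,r3:64
c8: stall | r0:Add2,r1:Mul2,r2:Add1,r3:64
c9: stall | r0:Add2,r1:Mul2,r2:Add1,r3:64
c10: CDB Add1=70; issue ADD r1<-Add1 | r0:Add2,r1:Add1,r2:70,r3:64
c11: - | r0:Add2,r1:Add1,r2:70,r3:64
c12: - | r0:Add2,r1:Add1,r2:70,r3:64
c13: CDB Add2=140 | r0:140,r1:Add1,r2:70,r3:64
c14: CDB Mul2=4480 | r0:140,r1:Add1,r2:70,r3:64
c15: - | r0:140,r1:Add1,r2:70,r3:64
c16: CDB Add1=204 | r0:140,r1:204,r2:70,r3:64

STATUS = VALUE 140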